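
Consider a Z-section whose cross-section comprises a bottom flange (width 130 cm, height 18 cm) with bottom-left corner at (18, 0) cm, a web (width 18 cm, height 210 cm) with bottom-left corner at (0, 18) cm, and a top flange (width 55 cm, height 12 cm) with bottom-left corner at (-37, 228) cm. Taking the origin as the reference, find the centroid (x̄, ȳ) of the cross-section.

x̄ = 32.74 cm, ȳ = 94.46 cm

Part | A | x̄ᵢ | ȳᵢ | A·x̄ᵢ | A·ȳᵢ
bottom flange | 2340.00 | 83.00 | 9.00 | 194220.00 | 21060.00
web | 3780.00 | 9.00 | 123.00 | 34020.00 | 464940.00
top flange | 660.00 | -9.50 | 234.00 | -6270.00 | 154440.00
Σ | 6780.00 |  |  | 221970.00 | 640440.00
x̄ = 221970.00 / 6780.00 = 32.74 cm
ȳ = 640440.00 / 6780.00 = 94.46 cm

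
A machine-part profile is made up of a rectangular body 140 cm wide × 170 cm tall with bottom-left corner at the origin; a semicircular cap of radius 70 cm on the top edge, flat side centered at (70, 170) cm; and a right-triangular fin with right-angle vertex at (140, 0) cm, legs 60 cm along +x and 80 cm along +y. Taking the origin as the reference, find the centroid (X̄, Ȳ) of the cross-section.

X̄ = 76.37 cm, Ȳ = 106.92 cm

rectangular body: A = 140 × 170 = 23800.00, centroid at (70.00, 85.00).
semicircular top: A = ½π·70² = 7696.90, centroid at (70.00, 199.71).
triangular fin: A = ½·60·80 = 2400.00, centroid at (160.00, 26.67).
ΣA = 33896.90 cm²
ΣAX̄ = (23800.00)(70.00) + (7696.90)(70.00) + (2400.00)(160.00) = 2588783.14 cm³
ΣAȲ = (23800.00)(85.00) + (7696.90)(199.71) + (2400.00)(26.67) = 3624140.01 cm³
X̄ = 2588783.14 / 33896.90 = 76.37 cm
Ȳ = 3624140.01 / 33896.90 = 106.92 cm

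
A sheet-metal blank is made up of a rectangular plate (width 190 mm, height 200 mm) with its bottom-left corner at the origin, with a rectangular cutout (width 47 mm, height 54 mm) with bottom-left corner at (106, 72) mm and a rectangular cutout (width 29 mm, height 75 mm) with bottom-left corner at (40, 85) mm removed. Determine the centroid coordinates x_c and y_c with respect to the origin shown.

x_c = 95.02 mm, y_c = 98.61 mm

plate: A = 190 × 200 = 38000.00, centroid at (95.00, 100.00).
hole 1: A = −(47 × 54) = -2538.00, centroid at (129.50, 99.00).
hole 2: A = −(29 × 75) = -2175.00, centroid at (54.50, 122.50).
ΣA = 33287.00 mm², ΣAx_c = 3162791.50 mm³, ΣAy_c = 3282300.50 mm³.
x_c = 3162791.50/33287.00 = 95.02 mm; y_c = 3282300.50/33287.00 = 98.61 mm.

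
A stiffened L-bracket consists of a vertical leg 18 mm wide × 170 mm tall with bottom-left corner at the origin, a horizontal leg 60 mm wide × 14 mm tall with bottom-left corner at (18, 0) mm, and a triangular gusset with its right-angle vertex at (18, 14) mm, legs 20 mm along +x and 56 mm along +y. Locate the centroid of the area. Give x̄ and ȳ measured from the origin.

Part | A | x̄ᵢ | ȳᵢ | A·x̄ᵢ | A·ȳᵢ
vertical leg | 3060.00 | 9.00 | 85.00 | 27540.00 | 260100.00
horizontal leg | 840.00 | 48.00 | 7.00 | 40320.00 | 5880.00
gusset | 560.00 | 24.67 | 32.67 | 13813.33 | 18293.33
Σ | 4460.00 |  |  | 81673.33 | 284273.33
x̄ = 81673.33 / 4460.00 = 18.31 mm
ȳ = 284273.33 / 4460.00 = 63.74 mm

x̄ = 18.31 mm, ȳ = 63.74 mm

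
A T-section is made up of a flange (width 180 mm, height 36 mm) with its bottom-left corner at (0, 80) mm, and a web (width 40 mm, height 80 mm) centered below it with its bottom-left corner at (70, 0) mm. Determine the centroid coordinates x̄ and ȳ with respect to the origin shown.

web: A = 40 × 80 = 3200.00, centroid at (90.00, 40.00).
flange: A = 180 × 36 = 6480.00, centroid at (90.00, 98.00).
ΣA = 9680.00 mm², ΣAx̄ = 871200.00 mm³, ΣAȳ = 763040.00 mm³.
x̄ = 871200.00/9680.00 = 90.00 mm; ȳ = 763040.00/9680.00 = 78.83 mm.

x̄ = 90.00 mm, ȳ = 78.83 mm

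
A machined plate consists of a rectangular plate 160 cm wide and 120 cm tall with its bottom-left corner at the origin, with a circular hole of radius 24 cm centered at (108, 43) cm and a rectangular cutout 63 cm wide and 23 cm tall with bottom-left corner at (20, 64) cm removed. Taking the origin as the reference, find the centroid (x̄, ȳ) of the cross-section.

x̄ = 79.41 cm, ȳ = 60.52 cm

plate: A = 160 × 120 = 19200.00, centroid at (80.00, 60.00).
hole 1: A = −π·24² = -1809.56, centroid at (108.00, 43.00).
hole 2: A = −(63 × 23) = -1449.00, centroid at (51.50, 75.50).
ΣA = 15941.44 cm²
ΣAx̄ = (19200.00)(80.00) + (-1809.56)(108.00) + (-1449.00)(51.50) = 1265944.30 cm³
ΣAȳ = (19200.00)(60.00) + (-1809.56)(43.00) + (-1449.00)(75.50) = 964789.53 cm³
x̄ = 1265944.30 / 15941.44 = 79.41 cm
ȳ = 964789.53 / 15941.44 = 60.52 cm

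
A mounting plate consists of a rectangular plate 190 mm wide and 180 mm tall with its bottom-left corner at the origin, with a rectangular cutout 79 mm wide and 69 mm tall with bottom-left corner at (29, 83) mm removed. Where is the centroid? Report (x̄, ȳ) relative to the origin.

x̄ = 100.02 mm, ȳ = 84.79 mm

plate: A = 190 × 180 = 34200.00, centroid at (95.00, 90.00).
hole: A = −(79 × 69) = -5451.00, centroid at (68.50, 117.50).
ΣA = 28749.00 mm²
ΣAx̄ = (34200.00)(95.00) + (-5451.00)(68.50) = 2875606.50 mm³
ΣAȳ = (34200.00)(90.00) + (-5451.00)(117.50) = 2437507.50 mm³
x̄ = 2875606.50 / 28749.00 = 100.02 mm
ȳ = 2437507.50 / 28749.00 = 84.79 mm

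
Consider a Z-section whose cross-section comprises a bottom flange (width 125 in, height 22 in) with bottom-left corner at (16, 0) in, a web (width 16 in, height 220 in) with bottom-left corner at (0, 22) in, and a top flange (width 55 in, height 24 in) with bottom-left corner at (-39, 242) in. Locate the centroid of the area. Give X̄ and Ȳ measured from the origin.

X̄ = 30.15 in, Ȳ = 109.38 in

Part | A | x̄ᵢ | ȳᵢ | A·x̄ᵢ | A·ȳᵢ
bottom flange | 2750.00 | 78.50 | 11.00 | 215875.00 | 30250.00
web | 3520.00 | 8.00 | 132.00 | 28160.00 | 464640.00
top flange | 1320.00 | -11.50 | 254.00 | -15180.00 | 335280.00
Σ | 7590.00 |  |  | 228855.00 | 830170.00
X̄ = 228855.00 / 7590.00 = 30.15 in
Ȳ = 830170.00 / 7590.00 = 109.38 in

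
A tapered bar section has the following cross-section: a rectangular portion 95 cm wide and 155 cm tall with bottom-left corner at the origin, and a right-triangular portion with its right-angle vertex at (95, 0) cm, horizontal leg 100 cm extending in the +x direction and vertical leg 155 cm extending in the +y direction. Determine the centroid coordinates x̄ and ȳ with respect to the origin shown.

x̄ = 75.37 cm, ȳ = 68.59 cm

rectangular portion: A = 95 × 155 = 14725.00, centroid at (47.50, 77.50).
triangular portion: A = ½·100·155 = 7750.00, centroid at (128.33, 51.67).
ΣA = 22475.00 cm², ΣAx̄ = 1694020.83 cm³, ΣAȳ = 1541604.17 cm³.
x̄ = 1694020.83/22475.00 = 75.37 cm; ȳ = 1541604.17/22475.00 = 68.59 cm.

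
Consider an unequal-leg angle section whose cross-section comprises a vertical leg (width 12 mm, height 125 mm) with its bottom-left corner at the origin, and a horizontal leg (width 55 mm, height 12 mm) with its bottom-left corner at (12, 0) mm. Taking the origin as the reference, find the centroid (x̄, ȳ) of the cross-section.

vertical leg: A = 12 × 125 = 1500.00, centroid at (6.00, 62.50).
horizontal leg: A = 55 × 12 = 660.00, centroid at (39.50, 6.00).
ΣA = 2160.00 mm²
ΣAx̄ = (1500.00)(6.00) + (660.00)(39.50) = 35070.00 mm³
ΣAȳ = (1500.00)(62.50) + (660.00)(6.00) = 97710.00 mm³
x̄ = 35070.00 / 2160.00 = 16.24 mm
ȳ = 97710.00 / 2160.00 = 45.24 mm

x̄ = 16.24 mm, ȳ = 45.24 mm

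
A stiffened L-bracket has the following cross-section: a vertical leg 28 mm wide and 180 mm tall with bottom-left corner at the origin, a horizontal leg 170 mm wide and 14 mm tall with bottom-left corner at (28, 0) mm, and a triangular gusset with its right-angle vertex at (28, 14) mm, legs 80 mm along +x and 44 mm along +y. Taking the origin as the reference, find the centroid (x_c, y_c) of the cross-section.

x_c = 47.46 mm, y_c = 56.72 mm

vertical leg: A = 28 × 180 = 5040.00, centroid at (14.00, 90.00).
horizontal leg: A = 170 × 14 = 2380.00, centroid at (113.00, 7.00).
gusset: A = ½·80·44 = 1760.00, centroid at (54.67, 28.67).
ΣA = 9180.00 mm²
ΣAx_c = (5040.00)(14.00) + (2380.00)(113.00) + (1760.00)(54.67) = 435713.33 mm³
ΣAy_c = (5040.00)(90.00) + (2380.00)(7.00) + (1760.00)(28.67) = 520713.33 mm³
x_c = 435713.33 / 9180.00 = 47.46 mm
y_c = 520713.33 / 9180.00 = 56.72 mm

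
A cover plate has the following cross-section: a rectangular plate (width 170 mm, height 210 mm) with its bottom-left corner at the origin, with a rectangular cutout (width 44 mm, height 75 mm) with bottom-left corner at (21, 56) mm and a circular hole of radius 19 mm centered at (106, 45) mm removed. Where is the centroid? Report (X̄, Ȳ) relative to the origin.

X̄ = 88.67 mm, Ȳ = 108.39 mm

plate: A = 170 × 210 = 35700.00, centroid at (85.00, 105.00).
hole 1: A = −(44 × 75) = -3300.00, centroid at (43.00, 93.50).
hole 2: A = −π·19² = -1134.11, centroid at (106.00, 45.00).
ΣA = 31265.89 mm²
ΣAX̄ = (35700.00)(85.00) + (-3300.00)(43.00) + (-1134.11)(106.00) = 2772383.82 mm³
ΣAȲ = (35700.00)(105.00) + (-3300.00)(93.50) + (-1134.11)(45.00) = 3388914.83 mm³
X̄ = 2772383.82 / 31265.89 = 88.67 mm
Ȳ = 3388914.83 / 31265.89 = 108.39 mm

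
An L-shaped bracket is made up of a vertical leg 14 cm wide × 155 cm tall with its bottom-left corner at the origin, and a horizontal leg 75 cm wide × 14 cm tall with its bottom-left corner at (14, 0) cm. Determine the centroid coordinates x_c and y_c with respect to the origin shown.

vertical leg: A = 14 × 155 = 2170.00, centroid at (7.00, 77.50).
horizontal leg: A = 75 × 14 = 1050.00, centroid at (51.50, 7.00).
ΣA = 3220.00 cm², ΣAx_c = 69265.00 cm³, ΣAy_c = 175525.00 cm³.
x_c = 69265.00/3220.00 = 21.51 cm; y_c = 175525.00/3220.00 = 54.51 cm.

x_c = 21.51 cm, y_c = 54.51 cm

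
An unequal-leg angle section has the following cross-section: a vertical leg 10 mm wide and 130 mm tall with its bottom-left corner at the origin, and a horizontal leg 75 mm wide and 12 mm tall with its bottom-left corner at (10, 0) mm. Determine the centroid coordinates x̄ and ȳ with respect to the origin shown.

Part | A | x̄ᵢ | ȳᵢ | A·x̄ᵢ | A·ȳᵢ
vertical leg | 1300.00 | 5.00 | 65.00 | 6500.00 | 84500.00
horizontal leg | 900.00 | 47.50 | 6.00 | 42750.00 | 5400.00
Σ | 2200.00 |  |  | 49250.00 | 89900.00
x̄ = 49250.00 / 2200.00 = 22.39 mm
ȳ = 89900.00 / 2200.00 = 40.86 mm

x̄ = 22.39 mm, ȳ = 40.86 mm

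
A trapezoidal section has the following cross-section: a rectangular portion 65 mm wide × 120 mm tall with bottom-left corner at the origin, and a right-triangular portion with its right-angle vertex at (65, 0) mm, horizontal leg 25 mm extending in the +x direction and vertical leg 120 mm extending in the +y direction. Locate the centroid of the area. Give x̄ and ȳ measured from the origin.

x̄ = 39.09 mm, ȳ = 56.77 mm

rectangular portion: A = 65 × 120 = 7800.00, centroid at (32.50, 60.00).
triangular portion: A = ½·25·120 = 1500.00, centroid at (73.33, 40.00).
ΣA = 9300.00 mm²
ΣAx̄ = (7800.00)(32.50) + (1500.00)(73.33) = 363500.00 mm³
ΣAȳ = (7800.00)(60.00) + (1500.00)(40.00) = 528000.00 mm³
x̄ = 363500.00 / 9300.00 = 39.09 mm
ȳ = 528000.00 / 9300.00 = 56.77 mm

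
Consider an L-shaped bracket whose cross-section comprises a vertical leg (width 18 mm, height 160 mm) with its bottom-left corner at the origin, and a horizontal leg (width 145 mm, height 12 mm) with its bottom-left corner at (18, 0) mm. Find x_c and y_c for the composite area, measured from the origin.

x_c = 39.69 mm, y_c = 52.13 mm

vertical leg: A = 18 × 160 = 2880.00, centroid at (9.00, 80.00).
horizontal leg: A = 145 × 12 = 1740.00, centroid at (90.50, 6.00).
ΣA = 4620.00 mm², ΣAx_c = 183390.00 mm³, ΣAy_c = 240840.00 mm³.
x_c = 183390.00/4620.00 = 39.69 mm; y_c = 240840.00/4620.00 = 52.13 mm.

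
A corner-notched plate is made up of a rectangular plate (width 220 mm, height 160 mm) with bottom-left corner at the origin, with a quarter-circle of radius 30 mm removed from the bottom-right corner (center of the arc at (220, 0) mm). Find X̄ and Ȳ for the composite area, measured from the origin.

X̄ = 108.01 mm, Ȳ = 81.38 mm

plate: A = 220 × 160 = 35200.00, centroid at (110.00, 80.00).
removed quarter-circle: A = −¼π·30² = -706.86, centroid at (207.27, 12.73).
ΣA = 34493.14 mm²
ΣAX̄ = (35200.00)(110.00) + (-706.86)(207.27) = 3725491.16 mm³
ΣAȲ = (35200.00)(80.00) + (-706.86)(12.73) = 2807000.00 mm³
X̄ = 3725491.16 / 34493.14 = 108.01 mm
Ȳ = 2807000.00 / 34493.14 = 81.38 mm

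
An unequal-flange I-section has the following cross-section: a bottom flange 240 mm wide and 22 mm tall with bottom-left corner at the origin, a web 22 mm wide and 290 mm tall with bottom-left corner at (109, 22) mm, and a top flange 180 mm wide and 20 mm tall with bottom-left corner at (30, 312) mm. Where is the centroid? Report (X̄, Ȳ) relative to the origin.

X̄ = 120.00 mm, Ȳ = 149.59 mm

bottom flange: A = 240 × 22 = 5280.00, centroid at (120.00, 11.00).
web: A = 22 × 290 = 6380.00, centroid at (120.00, 167.00).
top flange: A = 180 × 20 = 3600.00, centroid at (120.00, 322.00).
ΣA = 15260.00 mm²
ΣAX̄ = (5280.00)(120.00) + (6380.00)(120.00) + (3600.00)(120.00) = 1831200.00 mm³
ΣAȲ = (5280.00)(11.00) + (6380.00)(167.00) + (3600.00)(322.00) = 2282740.00 mm³
X̄ = 1831200.00 / 15260.00 = 120.00 mm
Ȳ = 2282740.00 / 15260.00 = 149.59 mm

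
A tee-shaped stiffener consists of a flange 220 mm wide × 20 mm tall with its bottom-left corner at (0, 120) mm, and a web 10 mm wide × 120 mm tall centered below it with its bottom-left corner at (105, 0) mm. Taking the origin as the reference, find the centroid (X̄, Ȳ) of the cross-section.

X̄ = 110.00 mm, Ȳ = 115.00 mm

Part | A | x̄ᵢ | ȳᵢ | A·x̄ᵢ | A·ȳᵢ
web | 1200.00 | 110.00 | 60.00 | 132000.00 | 72000.00
flange | 4400.00 | 110.00 | 130.00 | 484000.00 | 572000.00
Σ | 5600.00 |  |  | 616000.00 | 644000.00
X̄ = 616000.00 / 5600.00 = 110.00 mm
Ȳ = 644000.00 / 5600.00 = 115.00 mm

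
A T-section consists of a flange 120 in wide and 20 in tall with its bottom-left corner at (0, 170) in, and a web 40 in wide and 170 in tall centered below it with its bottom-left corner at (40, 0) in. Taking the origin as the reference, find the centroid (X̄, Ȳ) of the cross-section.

X̄ = 60.00 in, Ȳ = 109.78 in

Part | A | x̄ᵢ | ȳᵢ | A·x̄ᵢ | A·ȳᵢ
web | 6800.00 | 60.00 | 85.00 | 408000.00 | 578000.00
flange | 2400.00 | 60.00 | 180.00 | 144000.00 | 432000.00
Σ | 9200.00 |  |  | 552000.00 | 1010000.00
X̄ = 552000.00 / 9200.00 = 60.00 in
Ȳ = 1010000.00 / 9200.00 = 109.78 in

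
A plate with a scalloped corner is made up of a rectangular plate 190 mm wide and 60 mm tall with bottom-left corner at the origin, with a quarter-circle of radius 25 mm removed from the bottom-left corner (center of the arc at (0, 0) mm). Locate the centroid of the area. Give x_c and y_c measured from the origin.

x_c = 98.80 mm, y_c = 30.87 mm

plate: A = 190 × 60 = 11400.00, centroid at (95.00, 30.00).
removed quarter-circle: A = −¼π·25² = -490.87, centroid at (10.61, 10.61).
ΣA = 10909.13 mm², ΣAx_c = 1077791.67 mm³, ΣAy_c = 336791.67 mm³.
x_c = 1077791.67/10909.13 = 98.80 mm; y_c = 336791.67/10909.13 = 30.87 mm.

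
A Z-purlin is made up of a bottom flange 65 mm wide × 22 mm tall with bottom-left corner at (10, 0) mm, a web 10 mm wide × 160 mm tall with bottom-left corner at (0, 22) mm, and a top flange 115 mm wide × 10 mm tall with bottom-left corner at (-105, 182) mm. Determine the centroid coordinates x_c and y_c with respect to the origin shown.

x_c = 3.39 mm, y_c = 94.25 mm

Part | A | x̄ᵢ | ȳᵢ | A·x̄ᵢ | A·ȳᵢ
bottom flange | 1430.00 | 42.50 | 11.00 | 60775.00 | 15730.00
web | 1600.00 | 5.00 | 102.00 | 8000.00 | 163200.00
top flange | 1150.00 | -47.50 | 187.00 | -54625.00 | 215050.00
Σ | 4180.00 |  |  | 14150.00 | 393980.00
x_c = 14150.00 / 4180.00 = 3.39 mm
y_c = 393980.00 / 4180.00 = 94.25 mm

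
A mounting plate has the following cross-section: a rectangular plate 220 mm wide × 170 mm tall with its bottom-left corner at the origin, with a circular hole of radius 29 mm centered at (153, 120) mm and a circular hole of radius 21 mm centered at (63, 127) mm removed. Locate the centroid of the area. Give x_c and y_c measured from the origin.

plate: A = 220 × 170 = 37400.00, centroid at (110.00, 85.00).
hole 1: A = −π·29² = -2642.08, centroid at (153.00, 120.00).
hole 2: A = −π·21² = -1385.44, centroid at (63.00, 127.00).
ΣA = 33372.48 mm²
ΣAx_c = (37400.00)(110.00) + (-2642.08)(153.00) + (-1385.44)(63.00) = 3622478.98 mm³
ΣAy_c = (37400.00)(85.00) + (-2642.08)(120.00) + (-1385.44)(127.00) = 2685999.29 mm³
x_c = 3622478.98 / 33372.48 = 108.55 mm
y_c = 2685999.29 / 33372.48 = 80.49 mm

x_c = 108.55 mm, y_c = 80.49 mm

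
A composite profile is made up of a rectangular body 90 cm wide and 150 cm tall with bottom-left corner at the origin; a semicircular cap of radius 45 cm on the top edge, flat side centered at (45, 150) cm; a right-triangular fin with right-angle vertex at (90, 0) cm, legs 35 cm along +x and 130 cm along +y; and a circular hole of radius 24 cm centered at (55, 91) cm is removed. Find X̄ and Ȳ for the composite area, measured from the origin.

X̄ = 51.46 cm, Ȳ = 86.57 cm

rectangular body: A = 90 × 150 = 13500.00, centroid at (45.00, 75.00).
semicircular top: A = ½π·45² = 3180.86, centroid at (45.00, 169.10).
triangular fin: A = ½·35·130 = 2275.00, centroid at (101.67, 43.33).
hole: A = −π·24² = -1809.56, centroid at (55.00, 91.00).
ΣA = 17146.31 cm²
ΣAX̄ = (13500.00)(45.00) + (3180.86)(45.00) + (2275.00)(101.67) + (-1809.56)(55.00) = 882404.83 cm³
ΣAȲ = (13500.00)(75.00) + (3180.86)(169.10) + (2275.00)(43.33) + (-1809.56)(91.00) = 1484293.00 cm³
X̄ = 882404.83 / 17146.31 = 51.46 cm
Ȳ = 1484293.00 / 17146.31 = 86.57 cm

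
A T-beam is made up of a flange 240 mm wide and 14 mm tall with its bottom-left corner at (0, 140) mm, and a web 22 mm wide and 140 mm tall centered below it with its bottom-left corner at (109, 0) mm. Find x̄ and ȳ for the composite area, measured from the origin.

x̄ = 120.00 mm, ȳ = 110.17 mm

web: A = 22 × 140 = 3080.00, centroid at (120.00, 70.00).
flange: A = 240 × 14 = 3360.00, centroid at (120.00, 147.00).
ΣA = 6440.00 mm²
ΣAx̄ = (3080.00)(120.00) + (3360.00)(120.00) = 772800.00 mm³
ΣAȳ = (3080.00)(70.00) + (3360.00)(147.00) = 709520.00 mm³
x̄ = 772800.00 / 6440.00 = 120.00 mm
ȳ = 709520.00 / 6440.00 = 110.17 mm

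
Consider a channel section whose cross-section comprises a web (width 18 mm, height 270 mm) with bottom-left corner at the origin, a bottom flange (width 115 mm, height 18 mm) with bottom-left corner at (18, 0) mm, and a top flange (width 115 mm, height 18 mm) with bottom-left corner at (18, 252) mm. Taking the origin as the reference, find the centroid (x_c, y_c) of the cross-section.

web: A = 18 × 270 = 4860.00, centroid at (9.00, 135.00).
bottom flange: A = 115 × 18 = 2070.00, centroid at (75.50, 9.00).
top flange: A = 115 × 18 = 2070.00, centroid at (75.50, 261.00).
ΣA = 9000.00 mm²
ΣAx_c = (4860.00)(9.00) + (2070.00)(75.50) + (2070.00)(75.50) = 356310.00 mm³
ΣAy_c = (4860.00)(135.00) + (2070.00)(9.00) + (2070.00)(261.00) = 1215000.00 mm³
x_c = 356310.00 / 9000.00 = 39.59 mm
y_c = 1215000.00 / 9000.00 = 135.00 mm

x_c = 39.59 mm, y_c = 135.00 mm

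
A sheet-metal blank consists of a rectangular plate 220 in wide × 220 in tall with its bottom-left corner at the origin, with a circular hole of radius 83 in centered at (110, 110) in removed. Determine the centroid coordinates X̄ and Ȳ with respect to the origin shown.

plate: A = 220 × 220 = 48400.00, centroid at (110.00, 110.00).
hole: A = −π·83² = -21642.43, centroid at (110.00, 110.00).
ΣA = 26757.57 in², ΣAX̄ = 2943332.50 in³, ΣAȲ = 2943332.50 in³.
X̄ = 2943332.50/26757.57 = 110.00 in; Ȳ = 2943332.50/26757.57 = 110.00 in.

X̄ = 110.00 in, Ȳ = 110.00 in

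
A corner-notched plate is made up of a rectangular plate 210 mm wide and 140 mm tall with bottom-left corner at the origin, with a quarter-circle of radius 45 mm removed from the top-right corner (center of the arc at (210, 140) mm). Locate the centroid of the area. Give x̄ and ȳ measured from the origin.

plate: A = 210 × 140 = 29400.00, centroid at (105.00, 70.00).
removed quarter-circle: A = −¼π·45² = -1590.43, centroid at (190.90, 120.90).
ΣA = 27809.57 mm²
ΣAx̄ = (29400.00)(105.00) + (-1590.43)(190.90) = 2783384.43 mm³
ΣAȳ = (29400.00)(70.00) + (-1590.43)(120.90) = 1865714.62 mm³
x̄ = 2783384.43 / 27809.57 = 100.09 mm
ȳ = 1865714.62 / 27809.57 = 67.09 mm

x̄ = 100.09 mm, ȳ = 67.09 mm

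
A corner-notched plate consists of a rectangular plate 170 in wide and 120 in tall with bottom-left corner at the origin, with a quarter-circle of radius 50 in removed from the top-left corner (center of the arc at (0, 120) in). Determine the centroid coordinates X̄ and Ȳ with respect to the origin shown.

X̄ = 91.79 in, Ȳ = 55.87 in

plate: A = 170 × 120 = 20400.00, centroid at (85.00, 60.00).
removed quarter-circle: A = −¼π·50² = -1963.50, centroid at (21.22, 98.78).
ΣA = 18436.50 in²
ΣAX̄ = (20400.00)(85.00) + (-1963.50)(21.22) = 1692333.33 in³
ΣAȲ = (20400.00)(60.00) + (-1963.50)(98.78) = 1030047.22 in³
X̄ = 1692333.33 / 18436.50 = 91.79 in
Ȳ = 1030047.22 / 18436.50 = 55.87 in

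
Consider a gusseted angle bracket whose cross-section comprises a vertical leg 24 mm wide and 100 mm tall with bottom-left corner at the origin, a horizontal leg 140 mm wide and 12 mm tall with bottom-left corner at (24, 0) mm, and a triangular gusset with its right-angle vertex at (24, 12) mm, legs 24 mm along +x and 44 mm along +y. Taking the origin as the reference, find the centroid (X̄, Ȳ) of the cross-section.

vertical leg: A = 24 × 100 = 2400.00, centroid at (12.00, 50.00).
horizontal leg: A = 140 × 12 = 1680.00, centroid at (94.00, 6.00).
gusset: A = ½·24·44 = 528.00, centroid at (32.00, 26.67).
ΣA = 4608.00 mm², ΣAX̄ = 203616.00 mm³, ΣAȲ = 144160.00 mm³.
X̄ = 203616.00/4608.00 = 44.19 mm; Ȳ = 144160.00/4608.00 = 31.28 mm.

X̄ = 44.19 mm, Ȳ = 31.28 mm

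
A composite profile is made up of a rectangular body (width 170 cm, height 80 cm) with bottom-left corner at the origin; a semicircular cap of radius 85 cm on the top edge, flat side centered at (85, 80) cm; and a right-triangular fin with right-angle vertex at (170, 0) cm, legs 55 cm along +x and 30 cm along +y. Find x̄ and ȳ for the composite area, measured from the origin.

Part | A | x̄ᵢ | ȳᵢ | A·x̄ᵢ | A·ȳᵢ
rectangular body | 13600.00 | 85.00 | 40.00 | 1156000.00 | 544000.00
semicircular top | 11349.00 | 85.00 | 116.08 | 964665.29 | 1317336.94
triangular fin | 825.00 | 188.33 | 10.00 | 155375.00 | 8250.00
Σ | 25774.00 |  |  | 2276040.29 | 1869586.94
x̄ = 2276040.29 / 25774.00 = 88.31 cm
ȳ = 1869586.94 / 25774.00 = 72.54 cm

x̄ = 88.31 cm, ȳ = 72.54 cm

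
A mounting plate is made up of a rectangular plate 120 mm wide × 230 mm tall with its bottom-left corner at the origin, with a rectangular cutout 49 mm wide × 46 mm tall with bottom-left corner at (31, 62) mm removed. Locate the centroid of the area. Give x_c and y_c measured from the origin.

plate: A = 120 × 230 = 27600.00, centroid at (60.00, 115.00).
hole: A = −(49 × 46) = -2254.00, centroid at (55.50, 85.00).
ΣA = 25346.00 mm²
ΣAx_c = (27600.00)(60.00) + (-2254.00)(55.50) = 1530903.00 mm³
ΣAy_c = (27600.00)(115.00) + (-2254.00)(85.00) = 2982410.00 mm³
x_c = 1530903.00 / 25346.00 = 60.40 mm
y_c = 2982410.00 / 25346.00 = 117.67 mm

x_c = 60.40 mm, y_c = 117.67 mm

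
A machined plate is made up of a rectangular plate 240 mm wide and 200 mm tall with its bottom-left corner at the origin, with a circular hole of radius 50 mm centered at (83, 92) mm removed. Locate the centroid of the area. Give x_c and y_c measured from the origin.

Part | A | x̄ᵢ | ȳᵢ | A·x̄ᵢ | A·ȳᵢ
plate | 48000.00 | 120.00 | 100.00 | 5760000.00 | 4800000.00
hole | -7853.98 | 83.00 | 92.00 | -651880.48 | -722566.31
Σ | 40146.02 |  |  | 5108119.52 | 4077433.69
x_c = 5108119.52 / 40146.02 = 127.24 mm
y_c = 4077433.69 / 40146.02 = 101.57 mm

x_c = 127.24 mm, y_c = 101.57 mm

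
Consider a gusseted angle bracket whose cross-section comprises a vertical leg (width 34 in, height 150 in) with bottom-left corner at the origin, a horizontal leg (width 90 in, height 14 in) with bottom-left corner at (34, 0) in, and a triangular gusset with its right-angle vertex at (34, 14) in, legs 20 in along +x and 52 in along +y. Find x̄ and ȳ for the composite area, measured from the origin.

vertical leg: A = 34 × 150 = 5100.00, centroid at (17.00, 75.00).
horizontal leg: A = 90 × 14 = 1260.00, centroid at (79.00, 7.00).
gusset: A = ½·20·52 = 520.00, centroid at (40.67, 31.33).
ΣA = 6880.00 in², ΣAx̄ = 207386.67 in³, ΣAȳ = 407613.33 in³.
x̄ = 207386.67/6880.00 = 30.14 in; ȳ = 407613.33/6880.00 = 59.25 in.

x̄ = 30.14 in, ȳ = 59.25 in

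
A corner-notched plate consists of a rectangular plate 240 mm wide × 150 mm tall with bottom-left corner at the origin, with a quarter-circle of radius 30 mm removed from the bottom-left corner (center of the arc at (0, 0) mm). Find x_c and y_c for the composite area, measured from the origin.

x_c = 122.15 mm, y_c = 76.25 mm

plate: A = 240 × 150 = 36000.00, centroid at (120.00, 75.00).
removed quarter-circle: A = −¼π·30² = -706.86, centroid at (12.73, 12.73).
ΣA = 35293.14 mm²
ΣAx_c = (36000.00)(120.00) + (-706.86)(12.73) = 4311000.00 mm³
ΣAy_c = (36000.00)(75.00) + (-706.86)(12.73) = 2691000.00 mm³
x_c = 4311000.00 / 35293.14 = 122.15 mm
y_c = 2691000.00 / 35293.14 = 76.25 mm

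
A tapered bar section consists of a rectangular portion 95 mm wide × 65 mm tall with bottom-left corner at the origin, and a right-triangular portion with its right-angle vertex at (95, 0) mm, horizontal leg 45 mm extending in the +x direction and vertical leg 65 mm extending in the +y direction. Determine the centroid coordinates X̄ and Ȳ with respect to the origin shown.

X̄ = 59.47 mm, Ȳ = 30.43 mm

Part | A | x̄ᵢ | ȳᵢ | A·x̄ᵢ | A·ȳᵢ
rectangular portion | 6175.00 | 47.50 | 32.50 | 293312.50 | 200687.50
triangular portion | 1462.50 | 110.00 | 21.67 | 160875.00 | 31687.50
Σ | 7637.50 |  |  | 454187.50 | 232375.00
X̄ = 454187.50 / 7637.50 = 59.47 mm
Ȳ = 232375.00 / 7637.50 = 30.43 mm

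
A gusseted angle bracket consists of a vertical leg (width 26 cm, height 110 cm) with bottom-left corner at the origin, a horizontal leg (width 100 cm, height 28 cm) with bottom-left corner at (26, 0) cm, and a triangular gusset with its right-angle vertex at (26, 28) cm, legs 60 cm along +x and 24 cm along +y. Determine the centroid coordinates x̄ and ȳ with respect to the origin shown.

vertical leg: A = 26 × 110 = 2860.00, centroid at (13.00, 55.00).
horizontal leg: A = 100 × 28 = 2800.00, centroid at (76.00, 14.00).
gusset: A = ½·60·24 = 720.00, centroid at (46.00, 36.00).
ΣA = 6380.00 cm², ΣAx̄ = 283100.00 cm³, ΣAȳ = 222420.00 cm³.
x̄ = 283100.00/6380.00 = 44.37 cm; ȳ = 222420.00/6380.00 = 34.86 cm.

x̄ = 44.37 cm, ȳ = 34.86 cm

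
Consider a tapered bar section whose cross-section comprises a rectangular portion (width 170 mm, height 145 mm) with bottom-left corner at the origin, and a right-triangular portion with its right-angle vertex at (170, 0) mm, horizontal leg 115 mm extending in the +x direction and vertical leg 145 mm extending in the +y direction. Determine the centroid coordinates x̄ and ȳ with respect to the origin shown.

x̄ = 116.17 mm, ȳ = 66.39 mm

rectangular portion: A = 170 × 145 = 24650.00, centroid at (85.00, 72.50).
triangular portion: A = ½·115·145 = 8337.50, centroid at (208.33, 48.33).
ΣA = 32987.50 mm²
ΣAx̄ = (24650.00)(85.00) + (8337.50)(208.33) = 3832229.17 mm³
ΣAȳ = (24650.00)(72.50) + (8337.50)(48.33) = 2190104.17 mm³
x̄ = 3832229.17 / 32987.50 = 116.17 mm
ȳ = 2190104.17 / 32987.50 = 66.39 mm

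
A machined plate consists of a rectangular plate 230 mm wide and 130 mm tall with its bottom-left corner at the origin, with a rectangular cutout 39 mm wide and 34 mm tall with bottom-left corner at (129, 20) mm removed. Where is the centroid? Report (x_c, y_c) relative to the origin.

Part | A | x̄ᵢ | ȳᵢ | A·x̄ᵢ | A·ȳᵢ
plate | 29900.00 | 115.00 | 65.00 | 3438500.00 | 1943500.00
hole | -1326.00 | 148.50 | 37.00 | -196911.00 | -49062.00
Σ | 28574.00 |  |  | 3241589.00 | 1894438.00
x_c = 3241589.00 / 28574.00 = 113.45 mm
y_c = 1894438.00 / 28574.00 = 66.30 mm

x_c = 113.45 mm, y_c = 66.30 mm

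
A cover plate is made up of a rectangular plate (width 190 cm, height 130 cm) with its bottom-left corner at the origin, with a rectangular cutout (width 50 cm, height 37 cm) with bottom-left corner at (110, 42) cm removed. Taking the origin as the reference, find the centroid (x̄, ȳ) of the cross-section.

Part | A | x̄ᵢ | ȳᵢ | A·x̄ᵢ | A·ȳᵢ
plate | 24700.00 | 95.00 | 65.00 | 2346500.00 | 1605500.00
hole | -1850.00 | 135.00 | 60.50 | -249750.00 | -111925.00
Σ | 22850.00 |  |  | 2096750.00 | 1493575.00
x̄ = 2096750.00 / 22850.00 = 91.76 cm
ȳ = 1493575.00 / 22850.00 = 65.36 cm

x̄ = 91.76 cm, ȳ = 65.36 cm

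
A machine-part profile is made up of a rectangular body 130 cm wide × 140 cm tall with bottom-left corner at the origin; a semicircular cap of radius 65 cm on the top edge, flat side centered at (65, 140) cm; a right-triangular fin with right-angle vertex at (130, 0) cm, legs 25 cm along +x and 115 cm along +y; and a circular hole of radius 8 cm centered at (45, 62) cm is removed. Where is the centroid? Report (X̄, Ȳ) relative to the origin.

rectangular body: A = 130 × 140 = 18200.00, centroid at (65.00, 70.00).
semicircular top: A = ½π·65² = 6636.61, centroid at (65.00, 167.59).
triangular fin: A = ½·25·115 = 1437.50, centroid at (138.33, 38.33).
hole: A = −π·8² = -201.06, centroid at (45.00, 62.00).
ΣA = 26073.05 cm²
ΣAX̄ = (18200.00)(65.00) + (6636.61)(65.00) + (1437.50)(138.33) + (-201.06)(45.00) = 1804186.32 cm³
ΣAȲ = (18200.00)(70.00) + (6636.61)(167.59) + (1437.50)(38.33) + (-201.06)(62.00) = 2428847.69 cm³
X̄ = 1804186.32 / 26073.05 = 69.20 cm
Ȳ = 2428847.69 / 26073.05 = 93.16 cm

X̄ = 69.20 cm, Ȳ = 93.16 cm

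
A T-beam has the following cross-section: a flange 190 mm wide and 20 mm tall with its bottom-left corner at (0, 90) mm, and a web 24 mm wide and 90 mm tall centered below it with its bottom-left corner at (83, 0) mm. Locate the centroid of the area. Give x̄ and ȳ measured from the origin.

web: A = 24 × 90 = 2160.00, centroid at (95.00, 45.00).
flange: A = 190 × 20 = 3800.00, centroid at (95.00, 100.00).
ΣA = 5960.00 mm², ΣAx̄ = 566200.00 mm³, ΣAȳ = 477200.00 mm³.
x̄ = 566200.00/5960.00 = 95.00 mm; ȳ = 477200.00/5960.00 = 80.07 mm.

x̄ = 95.00 mm, ȳ = 80.07 mm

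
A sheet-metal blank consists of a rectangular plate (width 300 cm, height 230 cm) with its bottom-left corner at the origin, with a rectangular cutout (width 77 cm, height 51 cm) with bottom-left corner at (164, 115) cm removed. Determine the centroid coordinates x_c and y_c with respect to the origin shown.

plate: A = 300 × 230 = 69000.00, centroid at (150.00, 115.00).
hole: A = −(77 × 51) = -3927.00, centroid at (202.50, 140.50).
ΣA = 65073.00 cm², ΣAx_c = 9554782.50 cm³, ΣAy_c = 7383256.50 cm³.
x_c = 9554782.50/65073.00 = 146.83 cm; y_c = 7383256.50/65073.00 = 113.46 cm.

x_c = 146.83 cm, y_c = 113.46 cm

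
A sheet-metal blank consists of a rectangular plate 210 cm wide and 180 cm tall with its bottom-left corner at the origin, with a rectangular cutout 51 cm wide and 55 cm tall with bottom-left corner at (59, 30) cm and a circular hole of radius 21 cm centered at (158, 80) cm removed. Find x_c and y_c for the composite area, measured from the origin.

plate: A = 210 × 180 = 37800.00, centroid at (105.00, 90.00).
hole 1: A = −(51 × 55) = -2805.00, centroid at (84.50, 57.50).
hole 2: A = −π·21² = -1385.44, centroid at (158.00, 80.00).
ΣA = 33609.56 cm²
ΣAx_c = (37800.00)(105.00) + (-2805.00)(84.50) + (-1385.44)(158.00) = 3513077.61 cm³
ΣAy_c = (37800.00)(90.00) + (-2805.00)(57.50) + (-1385.44)(80.00) = 3129877.11 cm³
x_c = 3513077.61 / 33609.56 = 104.53 cm
y_c = 3129877.11 / 33609.56 = 93.12 cm

x_c = 104.53 cm, y_c = 93.12 cm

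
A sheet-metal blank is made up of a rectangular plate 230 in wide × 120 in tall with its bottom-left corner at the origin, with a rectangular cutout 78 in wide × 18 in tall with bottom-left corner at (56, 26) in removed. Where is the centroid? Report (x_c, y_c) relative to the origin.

x_c = 116.07 in, y_c = 61.34 in

plate: A = 230 × 120 = 27600.00, centroid at (115.00, 60.00).
hole: A = −(78 × 18) = -1404.00, centroid at (95.00, 35.00).
ΣA = 26196.00 in², ΣAx_c = 3040620.00 in³, ΣAy_c = 1606860.00 in³.
x_c = 3040620.00/26196.00 = 116.07 in; y_c = 1606860.00/26196.00 = 61.34 in.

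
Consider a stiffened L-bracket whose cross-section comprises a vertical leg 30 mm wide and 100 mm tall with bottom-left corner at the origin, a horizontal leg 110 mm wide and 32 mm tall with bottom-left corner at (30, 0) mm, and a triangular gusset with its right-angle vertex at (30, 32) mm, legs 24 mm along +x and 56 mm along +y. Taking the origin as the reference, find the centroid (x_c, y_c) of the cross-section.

vertical leg: A = 30 × 100 = 3000.00, centroid at (15.00, 50.00).
horizontal leg: A = 110 × 32 = 3520.00, centroid at (85.00, 16.00).
gusset: A = ½·24·56 = 672.00, centroid at (38.00, 50.67).
ΣA = 7192.00 mm²
ΣAx_c = (3000.00)(15.00) + (3520.00)(85.00) + (672.00)(38.00) = 369736.00 mm³
ΣAy_c = (3000.00)(50.00) + (3520.00)(16.00) + (672.00)(50.67) = 240368.00 mm³
x_c = 369736.00 / 7192.00 = 51.41 mm
y_c = 240368.00 / 7192.00 = 33.42 mm

x_c = 51.41 mm, y_c = 33.42 mm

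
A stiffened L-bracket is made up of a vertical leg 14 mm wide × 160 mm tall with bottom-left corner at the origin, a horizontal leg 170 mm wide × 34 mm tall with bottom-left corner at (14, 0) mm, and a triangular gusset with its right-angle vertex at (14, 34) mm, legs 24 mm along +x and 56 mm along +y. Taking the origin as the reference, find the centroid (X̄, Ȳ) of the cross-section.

X̄ = 69.34 mm, Ȳ = 35.99 mm

Part | A | x̄ᵢ | ȳᵢ | A·x̄ᵢ | A·ȳᵢ
vertical leg | 2240.00 | 7.00 | 80.00 | 15680.00 | 179200.00
horizontal leg | 5780.00 | 99.00 | 17.00 | 572220.00 | 98260.00
gusset | 672.00 | 22.00 | 52.67 | 14784.00 | 35392.00
Σ | 8692.00 |  |  | 602684.00 | 312852.00
X̄ = 602684.00 / 8692.00 = 69.34 mm
Ȳ = 312852.00 / 8692.00 = 35.99 mm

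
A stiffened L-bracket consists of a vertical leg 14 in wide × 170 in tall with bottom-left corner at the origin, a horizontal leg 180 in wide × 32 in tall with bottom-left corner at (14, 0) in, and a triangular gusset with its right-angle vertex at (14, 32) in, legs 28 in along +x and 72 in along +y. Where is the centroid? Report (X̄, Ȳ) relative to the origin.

Part | A | x̄ᵢ | ȳᵢ | A·x̄ᵢ | A·ȳᵢ
vertical leg | 2380.00 | 7.00 | 85.00 | 16660.00 | 202300.00
horizontal leg | 5760.00 | 104.00 | 16.00 | 599040.00 | 92160.00
gusset | 1008.00 | 23.33 | 56.00 | 23520.00 | 56448.00
Σ | 9148.00 |  |  | 639220.00 | 350908.00
X̄ = 639220.00 / 9148.00 = 69.88 in
Ȳ = 350908.00 / 9148.00 = 38.36 in

X̄ = 69.88 in, Ȳ = 38.36 in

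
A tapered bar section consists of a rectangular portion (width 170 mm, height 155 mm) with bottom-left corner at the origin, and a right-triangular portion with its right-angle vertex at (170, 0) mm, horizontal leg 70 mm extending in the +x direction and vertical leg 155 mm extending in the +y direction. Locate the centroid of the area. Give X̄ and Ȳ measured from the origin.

rectangular portion: A = 170 × 155 = 26350.00, centroid at (85.00, 77.50).
triangular portion: A = ½·70·155 = 5425.00, centroid at (193.33, 51.67).
ΣA = 31775.00 mm²
ΣAX̄ = (26350.00)(85.00) + (5425.00)(193.33) = 3288583.33 mm³
ΣAȲ = (26350.00)(77.50) + (5425.00)(51.67) = 2322416.67 mm³
X̄ = 3288583.33 / 31775.00 = 103.50 mm
Ȳ = 2322416.67 / 31775.00 = 73.09 mm

X̄ = 103.50 mm, Ȳ = 73.09 mm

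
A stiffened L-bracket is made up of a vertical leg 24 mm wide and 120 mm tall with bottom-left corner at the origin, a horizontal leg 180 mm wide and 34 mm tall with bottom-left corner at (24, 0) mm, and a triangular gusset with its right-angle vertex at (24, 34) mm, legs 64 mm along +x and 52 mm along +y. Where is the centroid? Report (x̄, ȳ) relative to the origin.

vertical leg: A = 24 × 120 = 2880.00, centroid at (12.00, 60.00).
horizontal leg: A = 180 × 34 = 6120.00, centroid at (114.00, 17.00).
gusset: A = ½·64·52 = 1664.00, centroid at (45.33, 51.33).
ΣA = 10664.00 mm², ΣAx̄ = 807674.67 mm³, ΣAȳ = 362258.67 mm³.
x̄ = 807674.67/10664.00 = 75.74 mm; ȳ = 362258.67/10664.00 = 33.97 mm.

x̄ = 75.74 mm, ȳ = 33.97 mm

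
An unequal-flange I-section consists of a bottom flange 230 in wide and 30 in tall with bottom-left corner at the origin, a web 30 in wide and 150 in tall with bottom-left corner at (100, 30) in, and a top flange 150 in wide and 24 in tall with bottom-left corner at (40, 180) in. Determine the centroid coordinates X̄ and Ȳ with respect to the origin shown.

X̄ = 115.00 in, Ȳ = 84.48 in

Part | A | x̄ᵢ | ȳᵢ | A·x̄ᵢ | A·ȳᵢ
bottom flange | 6900.00 | 115.00 | 15.00 | 793500.00 | 103500.00
web | 4500.00 | 115.00 | 105.00 | 517500.00 | 472500.00
top flange | 3600.00 | 115.00 | 192.00 | 414000.00 | 691200.00
Σ | 15000.00 |  |  | 1725000.00 | 1267200.00
X̄ = 1725000.00 / 15000.00 = 115.00 in
Ȳ = 1267200.00 / 15000.00 = 84.48 in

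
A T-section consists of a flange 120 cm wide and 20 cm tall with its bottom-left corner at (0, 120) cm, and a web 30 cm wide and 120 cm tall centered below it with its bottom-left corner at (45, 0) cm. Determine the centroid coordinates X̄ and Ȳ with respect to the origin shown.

web: A = 30 × 120 = 3600.00, centroid at (60.00, 60.00).
flange: A = 120 × 20 = 2400.00, centroid at (60.00, 130.00).
ΣA = 6000.00 cm², ΣAX̄ = 360000.00 cm³, ΣAȲ = 528000.00 cm³.
X̄ = 360000.00/6000.00 = 60.00 cm; Ȳ = 528000.00/6000.00 = 88.00 cm.

X̄ = 60.00 cm, Ȳ = 88.00 cm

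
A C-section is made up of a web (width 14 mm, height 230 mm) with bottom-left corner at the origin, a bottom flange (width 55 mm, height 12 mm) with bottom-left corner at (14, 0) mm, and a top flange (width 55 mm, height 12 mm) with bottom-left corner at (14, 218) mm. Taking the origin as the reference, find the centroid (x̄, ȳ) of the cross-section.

x̄ = 17.03 mm, ȳ = 115.00 mm

Part | A | x̄ᵢ | ȳᵢ | A·x̄ᵢ | A·ȳᵢ
web | 3220.00 | 7.00 | 115.00 | 22540.00 | 370300.00
bottom flange | 660.00 | 41.50 | 6.00 | 27390.00 | 3960.00
top flange | 660.00 | 41.50 | 224.00 | 27390.00 | 147840.00
Σ | 4540.00 |  |  | 77320.00 | 522100.00
x̄ = 77320.00 / 4540.00 = 17.03 mm
ȳ = 522100.00 / 4540.00 = 115.00 mm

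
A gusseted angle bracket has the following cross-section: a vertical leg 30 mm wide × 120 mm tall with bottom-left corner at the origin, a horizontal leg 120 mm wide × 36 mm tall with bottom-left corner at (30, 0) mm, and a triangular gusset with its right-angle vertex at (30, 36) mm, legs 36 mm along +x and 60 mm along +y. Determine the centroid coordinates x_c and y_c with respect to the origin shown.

x_c = 54.24 mm, y_c = 39.36 mm

vertical leg: A = 30 × 120 = 3600.00, centroid at (15.00, 60.00).
horizontal leg: A = 120 × 36 = 4320.00, centroid at (90.00, 18.00).
gusset: A = ½·36·60 = 1080.00, centroid at (42.00, 56.00).
ΣA = 9000.00 mm²
ΣAx_c = (3600.00)(15.00) + (4320.00)(90.00) + (1080.00)(42.00) = 488160.00 mm³
ΣAy_c = (3600.00)(60.00) + (4320.00)(18.00) + (1080.00)(56.00) = 354240.00 mm³
x_c = 488160.00 / 9000.00 = 54.24 mm
y_c = 354240.00 / 9000.00 = 39.36 mm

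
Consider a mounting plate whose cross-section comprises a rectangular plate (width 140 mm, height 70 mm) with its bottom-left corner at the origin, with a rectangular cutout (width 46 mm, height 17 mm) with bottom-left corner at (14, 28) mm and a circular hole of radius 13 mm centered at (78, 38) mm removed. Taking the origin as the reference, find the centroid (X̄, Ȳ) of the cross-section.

plate: A = 140 × 70 = 9800.00, centroid at (70.00, 35.00).
hole 1: A = −(46 × 17) = -782.00, centroid at (37.00, 36.50).
hole 2: A = −π·13² = -530.93, centroid at (78.00, 38.00).
ΣA = 8487.07 mm², ΣAX̄ = 615653.53 mm³, ΣAȲ = 294281.69 mm³.
X̄ = 615653.53/8487.07 = 72.54 mm; Ȳ = 294281.69/8487.07 = 34.67 mm.

X̄ = 72.54 mm, Ȳ = 34.67 mm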